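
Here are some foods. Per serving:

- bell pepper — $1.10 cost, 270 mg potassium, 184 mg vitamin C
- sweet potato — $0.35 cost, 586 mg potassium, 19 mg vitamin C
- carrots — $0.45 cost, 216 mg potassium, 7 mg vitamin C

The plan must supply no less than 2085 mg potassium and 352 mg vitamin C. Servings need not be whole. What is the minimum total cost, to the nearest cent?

Minimising a linear cost over {potassium ≥ 2085, vitamin C ≥ 352, servings ≥ 0} — the optimum is at a vertex, using one or two foods.
bell pepper only: max(2085/270, 352/184) = 7.722 servings → $8.49.
sweet potato only: max(2085/586, 352/19) = 18.53 servings → $6.48.
carrots only: max(2085/216, 352/7) = 50.29 servings → $22.63.
bell pepper + sweet potato with both tight: 1.623 servings and 2.81 servings → $2.77.
bell pepper + carrots with both tight: 1.623 servings and 7.624 servings → $5.22.
sweet potato + carrots with both targets exact would need a negative amount; discard.
The minimum over all feasible corners is $2.77.

$2.77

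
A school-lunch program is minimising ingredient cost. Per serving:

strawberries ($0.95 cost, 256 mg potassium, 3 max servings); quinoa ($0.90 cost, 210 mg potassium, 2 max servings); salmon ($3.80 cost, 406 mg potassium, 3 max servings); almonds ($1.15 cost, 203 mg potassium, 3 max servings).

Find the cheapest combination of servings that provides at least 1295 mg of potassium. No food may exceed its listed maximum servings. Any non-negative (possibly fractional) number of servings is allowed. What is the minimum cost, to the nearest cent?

Cost per mg of potassium: strawberries $0.0037, quinoa $0.0043, almonds $0.0057, salmon $0.0094.
Take 3 servings of strawberries: +768.0 mg potassium for $2.85 (total $2.85, still need 527.0 mg).
Take 2 servings of quinoa: +420.0 mg potassium for $1.80 (total $4.65, still need 107.0 mg).
Take 0.5271 servings of almonds: +107.0 mg potassium for $0.61 (total $5.26, still need 0.0 mg).
Filling from the cheapest source first is optimal under one linear minimum: $5.26.

$5.26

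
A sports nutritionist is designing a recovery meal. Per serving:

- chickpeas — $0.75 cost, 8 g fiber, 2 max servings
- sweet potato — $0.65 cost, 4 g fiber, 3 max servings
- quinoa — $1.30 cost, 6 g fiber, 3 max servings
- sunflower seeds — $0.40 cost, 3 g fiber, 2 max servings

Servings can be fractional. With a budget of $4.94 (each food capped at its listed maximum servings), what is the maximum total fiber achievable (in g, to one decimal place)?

37.2 g

Fiber per dollar: chickpeas 10.67, sunflower seeds 7.5, sweet potato 6.154, quinoa 4.615.
Take 2 servings of chickpeas: spends $1.50, +16.0 g fiber (running total 16.0 g).
Take 2 servings of sunflower seeds: spends $0.80, +6.0 g fiber (running total 22.0 g).
Take 3 servings of sweet potato: spends $1.95, +12.0 g fiber (running total 34.0 g).
Take 0.5308 servings of quinoa: spends $0.69, +3.2 g fiber (running total 37.2 g).
Greedy by best ratio exhausts the cost allowance optimally: 37.2 g.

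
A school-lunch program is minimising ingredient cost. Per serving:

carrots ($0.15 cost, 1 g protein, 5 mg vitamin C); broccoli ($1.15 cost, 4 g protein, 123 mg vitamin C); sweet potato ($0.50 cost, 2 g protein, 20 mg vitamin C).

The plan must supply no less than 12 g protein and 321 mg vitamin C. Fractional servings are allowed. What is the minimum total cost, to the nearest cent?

At the optimum either one food covers both requirements or two foods hit both targets exactly; no other combination can be cheaper.
carrots only: max(12/1, 321/5) = 64.2 servings → $9.63.
broccoli only: max(12/4, 321/123) = 3 servings → $3.45.
sweet potato only: max(12/2, 321/20) = 16.05 servings → $8.03.
carrots + broccoli with both tight: 1.864 servings and 2.534 servings → $3.19.
carrots + sweet potato: intersection lies outside the first quadrant.
broccoli + sweet potato with both tight: 2.422 servings and 1.157 servings → $3.36.
Cheapest feasible corner: $3.19.

$3.19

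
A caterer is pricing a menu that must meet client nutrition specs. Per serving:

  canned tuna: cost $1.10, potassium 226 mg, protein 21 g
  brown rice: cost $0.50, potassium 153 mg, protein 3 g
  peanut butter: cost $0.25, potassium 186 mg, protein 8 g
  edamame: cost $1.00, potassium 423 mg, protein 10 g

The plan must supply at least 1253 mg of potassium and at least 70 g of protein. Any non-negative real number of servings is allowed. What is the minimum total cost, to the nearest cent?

$2.19

canned tuna only: max(1253/226, 70/21) = 5.544 servings → $6.10.
brown rice only: max(1253/153, 70/3) = 23.33 servings → $11.67.
peanut butter only: max(1253/186, 70/8) = 8.75 servings → $2.19.
edamame only: max(1253/423, 70/10) = 7 servings → $7.00.
canned tuna + brown rice with both tight: 2.742 servings and 4.139 servings → $5.09.
canned tuna + peanut butter with both tight: 1.428 servings and 5.001 servings → $2.82.
canned tuna + edamame with both tight: 2.579 servings and 1.584 servings → $4.42.
brown rice + peanut butter: intersection lies outside the first quadrant.
brown rice + edamame: intersection lies outside the first quadrant.
peanut butter + edamame: intersection lies outside the first quadrant.
The minimum over all feasible corners is $2.19.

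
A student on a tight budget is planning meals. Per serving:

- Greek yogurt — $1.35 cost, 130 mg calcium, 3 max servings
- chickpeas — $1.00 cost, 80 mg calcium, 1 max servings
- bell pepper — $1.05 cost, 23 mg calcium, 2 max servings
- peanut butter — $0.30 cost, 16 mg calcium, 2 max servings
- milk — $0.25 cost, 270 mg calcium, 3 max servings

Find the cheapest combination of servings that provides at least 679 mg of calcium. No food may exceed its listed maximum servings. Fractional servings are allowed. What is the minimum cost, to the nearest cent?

Cost per mg of calcium: milk $0.0009, Greek yogurt $0.0104, chickpeas $0.0125, peanut butter $0.0187, bell pepper $0.0457.
Take 2.515 servings of milk: +679.0 mg calcium for $0.63 (total $0.63, still need 0.0 mg).
Greedy by cheapest-per-mg is optimal for a single linear constraint, so the minimum cost is $0.63.

$0.63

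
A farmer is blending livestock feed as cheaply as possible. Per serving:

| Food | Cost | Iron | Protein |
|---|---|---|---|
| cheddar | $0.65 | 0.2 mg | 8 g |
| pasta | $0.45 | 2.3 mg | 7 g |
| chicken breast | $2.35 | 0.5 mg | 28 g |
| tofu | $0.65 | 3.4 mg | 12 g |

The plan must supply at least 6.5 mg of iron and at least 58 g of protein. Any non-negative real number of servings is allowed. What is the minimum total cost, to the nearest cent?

A basic optimal solution has at most two foods positive. Try each food alone and each pair with both targets met exactly.
cheddar only: max(6.5/0.2, 58/8) = 32.5 servings → $21.12.
pasta only: max(6.5/2.3, 58/7) = 8.286 servings → $3.73.
chicken breast only: max(6.5/0.5, 58/28) = 13 servings → $30.55.
tofu only: max(6.5/3.4, 58/12) = 4.833 servings → $3.14.
cheddar + pasta with both tight: 5.171 servings and 2.376 servings → $4.43.
cheddar + chicken breast: intersection lies outside the first quadrant.
cheddar + tofu with both tight: 4.806 servings and 1.629 servings → $4.18.
pasta + chicken breast with both tight: 2.512 servings and 1.443 servings → $4.52.
pasta + tofu: intersection lies outside the first quadrant.
chicken breast + tofu with both tight: 1.336 servings and 1.715 servings → $4.26.
Cheapest feasible corner: $3.14.

$3.14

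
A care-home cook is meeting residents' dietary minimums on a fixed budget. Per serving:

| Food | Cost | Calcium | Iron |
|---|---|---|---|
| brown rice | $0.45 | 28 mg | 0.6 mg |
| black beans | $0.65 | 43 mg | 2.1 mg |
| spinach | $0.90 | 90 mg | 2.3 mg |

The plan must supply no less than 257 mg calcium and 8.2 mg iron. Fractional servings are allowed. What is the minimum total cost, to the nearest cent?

An LP optimum is at a vertex; with two nutrient constraints at most two foods are used. Check each candidate.
brown rice only: max(257/28, 8.2/0.6) = 13.67 servings → $6.15.
black beans only: max(257/43, 8.2/2.1) = 5.977 servings → $3.88.
spinach only: max(257/90, 8.2/2.3) = 3.565 servings → $3.21.
brown rice + black beans with both tight: 5.67 servings and 2.285 servings → $4.04.
brown rice + spinach: the both-tight solution has a negative serving — not a feasible corner.
black beans + spinach with both tight: 1.63 servings and 2.077 servings → $2.93.
So the least-cost plan costs $2.93.

$2.93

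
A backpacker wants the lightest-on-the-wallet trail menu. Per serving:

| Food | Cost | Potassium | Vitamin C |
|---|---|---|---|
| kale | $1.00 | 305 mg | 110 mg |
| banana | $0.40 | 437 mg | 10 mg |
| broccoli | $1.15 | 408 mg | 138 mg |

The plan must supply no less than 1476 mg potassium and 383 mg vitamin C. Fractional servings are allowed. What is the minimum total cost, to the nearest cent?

$3.46

kale only: max(1476/305, 383/110) = 4.839 servings → $4.84.
banana only: max(1476/437, 383/10) = 38.3 servings → $15.32.
broccoli only: max(1476/408, 383/138) = 3.618 servings → $4.16.
kale + banana with both tight: 3.39 servings and 1.012 servings → $3.79.
kale + broccoli: intersection lies outside the first quadrant.
banana + broccoli with both tight: 0.8435 servings and 2.714 servings → $3.46.
So the least-cost plan costs $3.46.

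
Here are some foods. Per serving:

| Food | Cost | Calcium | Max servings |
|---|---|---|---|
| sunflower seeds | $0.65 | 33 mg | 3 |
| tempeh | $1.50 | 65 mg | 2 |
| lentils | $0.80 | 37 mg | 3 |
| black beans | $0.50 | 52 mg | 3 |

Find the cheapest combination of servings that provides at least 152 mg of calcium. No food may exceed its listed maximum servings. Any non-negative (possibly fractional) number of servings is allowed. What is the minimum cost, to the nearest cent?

$1.46

Cost per mg of calcium: black beans $0.0096, sunflower seeds $0.0197, lentils $0.0216, tempeh $0.0231.
Take 2.923 servings of black beans: +152.0 mg calcium for $1.46 (total $1.46, still need 0.0 mg).
Filling from the cheapest source first is optimal under one linear minimum: $1.46.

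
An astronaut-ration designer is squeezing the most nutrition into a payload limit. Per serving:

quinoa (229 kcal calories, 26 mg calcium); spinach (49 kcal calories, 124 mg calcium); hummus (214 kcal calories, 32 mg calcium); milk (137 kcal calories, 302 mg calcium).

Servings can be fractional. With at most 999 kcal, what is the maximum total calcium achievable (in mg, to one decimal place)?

2528.1 mg

Calcium per kcal: spinach 2.531, milk 2.204, hummus 0.1495, quinoa 0.1135.
With no serving limits, spend the whole calories allowance on spinach: 999 kcal / 49 kcal × 124 mg = 2528.1 mg.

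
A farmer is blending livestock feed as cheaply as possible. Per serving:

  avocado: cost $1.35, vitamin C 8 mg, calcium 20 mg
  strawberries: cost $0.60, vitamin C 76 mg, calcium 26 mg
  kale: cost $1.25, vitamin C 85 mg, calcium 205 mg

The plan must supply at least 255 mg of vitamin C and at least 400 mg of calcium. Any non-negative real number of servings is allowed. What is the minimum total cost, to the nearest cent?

$3.04

Two binding constraints pin down two serving amounts, so the optimal mix uses at most two foods. The candidates are each food alone (scaled to the tighter of vitamin C/calcium) and each pair with both constraints tight.
avocado only: max(255/8, 400/20) = 31.88 servings → $43.03.
strawberries only: max(255/76, 400/26) = 15.38 servings → $9.23.
kale only: max(255/85, 400/205) = 3 servings → $3.75.
avocado + strawberries with both tight: 18.12 servings and 1.448 servings → $25.33.
avocado + kale: the both-tight solution has a negative serving — not a feasible corner.
strawberries + kale with both tight: 1.367 servings and 1.778 servings → $3.04.
Cheapest feasible corner: $3.04.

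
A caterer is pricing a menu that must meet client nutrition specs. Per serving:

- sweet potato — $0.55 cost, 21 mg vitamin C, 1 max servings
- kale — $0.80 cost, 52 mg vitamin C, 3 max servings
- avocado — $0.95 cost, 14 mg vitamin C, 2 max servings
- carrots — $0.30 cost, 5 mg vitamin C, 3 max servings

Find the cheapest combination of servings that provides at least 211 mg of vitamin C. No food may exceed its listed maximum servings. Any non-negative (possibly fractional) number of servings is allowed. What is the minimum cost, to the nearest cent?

Cost per mg of vitamin C: kale $0.0154, sweet potato $0.0262, carrots $0.0600, avocado $0.0679.
Take 3 servings of kale: +156.0 mg vitamin C for $2.40 (total $2.40, still need 55.0 mg).
Take 1 serving of sweet potato: +21.0 mg vitamin C for $0.55 (total $2.95, still need 34.0 mg).
Take 3 servings of carrots: +15.0 mg vitamin C for $0.90 (total $3.85, still need 19.0 mg).
Take 1.357 servings of avocado: +19.0 mg vitamin C for $1.29 (total $5.14, still need 0.0 mg).
Filling from the cheapest source first is optimal under one linear minimum: $5.14.

$5.14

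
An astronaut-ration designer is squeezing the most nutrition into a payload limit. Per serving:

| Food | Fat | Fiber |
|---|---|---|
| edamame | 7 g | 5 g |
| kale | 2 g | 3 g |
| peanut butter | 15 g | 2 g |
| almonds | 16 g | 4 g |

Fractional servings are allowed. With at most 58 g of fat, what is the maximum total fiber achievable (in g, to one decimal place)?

87.0 g

Fiber per g fat: kale 1.5, edamame 0.7143, almonds 0.25, peanut butter 0.1333.
With no serving limits, spend the whole fat allowance on kale: 58 g / 2 g × 3 g = 87.0 g.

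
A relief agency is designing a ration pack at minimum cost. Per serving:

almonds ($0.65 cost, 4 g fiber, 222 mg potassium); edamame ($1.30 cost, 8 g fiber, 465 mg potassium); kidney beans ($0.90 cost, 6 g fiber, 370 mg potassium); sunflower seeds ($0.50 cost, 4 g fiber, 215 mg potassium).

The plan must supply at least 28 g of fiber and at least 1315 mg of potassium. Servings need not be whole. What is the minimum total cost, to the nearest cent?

With two linear requirements the optimum uses one or two foods; enumerate the corners.
almonds only: max(28/4, 1315/222) = 7 servings → $4.55.
edamame only: max(28/8, 1315/465) = 3.5 servings → $4.55.
kidney beans only: max(28/6, 1315/370) = 4.667 servings → $4.20.
sunflower seeds only: max(28/4, 1315/215) = 7 servings → $3.50.
almonds + edamame: intersection lies outside the first quadrant.
almonds + kidney beans: intersection lies outside the first quadrant.
almonds + sunflower seeds: intersection lies outside the first quadrant.
edamame + kidney beans with both targets exact would need a negative amount; discard.
edamame + sunflower seeds: intersection lies outside the first quadrant.
kidney beans + sunflower seeds: intersection lies outside the first quadrant.
Cheapest feasible corner: $3.50.

$3.50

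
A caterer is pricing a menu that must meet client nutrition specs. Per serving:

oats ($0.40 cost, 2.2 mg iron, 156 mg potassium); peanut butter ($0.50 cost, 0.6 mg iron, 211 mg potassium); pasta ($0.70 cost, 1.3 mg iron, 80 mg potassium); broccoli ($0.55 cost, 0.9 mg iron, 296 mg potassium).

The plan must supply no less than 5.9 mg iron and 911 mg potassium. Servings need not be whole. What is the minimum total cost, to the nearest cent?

Minimising a linear cost over {iron ≥ 5.9, potassium ≥ 911, servings ≥ 0} — the optimum is at a vertex, using one or two foods.
oats only: max(5.9/2.2, 911/156) = 5.84 servings → $2.34.
peanut butter only: max(5.9/0.6, 911/211) = 9.833 servings → $4.92.
pasta only: max(5.9/1.3, 911/80) = 11.39 servings → $7.97.
broccoli only: max(5.9/0.9, 911/296) = 6.556 servings → $3.61.
oats + peanut butter with both tight: 1.884 servings and 2.924 servings → $2.22.
oats + pasta: the both-tight solution has a negative serving — not a feasible corner.
oats + broccoli with both tight: 1.814 servings and 2.122 servings → $1.89.
peanut butter + pasta with both tight: 3.148 servings and 3.086 servings → $3.73.
peanut butter + broccoli: the both-tight solution has a negative serving — not a feasible corner.
pasta + broccoli with both tight: 2.962 servings and 2.277 servings → $3.33.
Cheapest feasible corner: $1.89.

$1.89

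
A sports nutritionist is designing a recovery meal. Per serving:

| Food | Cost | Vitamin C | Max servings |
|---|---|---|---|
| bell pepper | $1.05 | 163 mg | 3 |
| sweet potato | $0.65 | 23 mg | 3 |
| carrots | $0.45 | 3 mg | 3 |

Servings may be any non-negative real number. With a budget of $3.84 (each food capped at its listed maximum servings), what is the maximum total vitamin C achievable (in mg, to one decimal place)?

Vitamin C per dollar: bell pepper 155.2, sweet potato 35.38, carrots 6.667.
Take 3 servings of bell pepper: spends $3.15, +489.0 mg vitamin C (running total 489.0 mg).
Take 1.062 servings of sweet potato: spends $0.69, +24.4 mg vitamin C (running total 513.4 mg).
Filling greedily by vitamin C-per-dollar is optimal for one linear limit, giving 513.4 mg.

513.4 mg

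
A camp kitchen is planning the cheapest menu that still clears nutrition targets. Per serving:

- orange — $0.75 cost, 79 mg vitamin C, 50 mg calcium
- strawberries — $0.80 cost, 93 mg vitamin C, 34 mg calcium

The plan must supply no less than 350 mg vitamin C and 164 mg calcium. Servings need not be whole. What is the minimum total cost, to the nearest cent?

$3.13

Compare the cost at each extreme point of the feasible region.
orange only: max(350/79, 164/50) = 4.43 servings → $3.32.
strawberries only: max(350/93, 164/34) = 4.824 servings → $3.86.
orange + strawberries with both tight: 1.707 servings and 2.314 servings → $3.13.
The minimum over all feasible corners is $3.13.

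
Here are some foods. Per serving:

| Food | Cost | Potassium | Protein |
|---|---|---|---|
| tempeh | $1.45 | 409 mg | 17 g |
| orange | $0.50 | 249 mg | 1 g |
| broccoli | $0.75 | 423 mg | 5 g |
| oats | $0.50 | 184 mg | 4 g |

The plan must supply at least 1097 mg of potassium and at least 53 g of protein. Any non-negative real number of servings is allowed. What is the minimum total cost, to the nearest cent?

$4.52

With two linear requirements the optimum uses one or two foods; enumerate the corners.
tempeh only: max(1097/409, 53/17) = 3.118 servings → $4.52.
orange only: max(1097/249, 53/1) = 53 servings → $26.50.
broccoli only: max(1097/423, 53/5) = 10.6 servings → $7.95.
oats only: max(1097/184, 53/4) = 13.25 servings → $6.62.
tempeh + orange: the both-tight solution has a negative serving — not a feasible corner.
tempeh + broccoli: the both-tight solution has a negative serving — not a feasible corner.
tempeh + oats: intersection lies outside the first quadrant.
orange + broccoli: intersection lies outside the first quadrant.
orange + oats with both targets exact would need a negative amount; discard.
broccoli + oats: intersection lies outside the first quadrant.
Cheapest feasible corner: $4.52.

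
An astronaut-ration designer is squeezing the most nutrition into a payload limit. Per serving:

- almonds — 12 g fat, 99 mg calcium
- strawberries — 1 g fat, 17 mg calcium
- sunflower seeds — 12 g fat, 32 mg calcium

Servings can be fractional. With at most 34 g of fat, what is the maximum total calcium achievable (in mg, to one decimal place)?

Calcium per g fat: strawberries 17, almonds 8.25, sunflower seeds 2.667.
With no serving limits, spend the whole fat allowance on strawberries: 34 g / 1 g × 17 mg = 578.0 mg.

578.0 mg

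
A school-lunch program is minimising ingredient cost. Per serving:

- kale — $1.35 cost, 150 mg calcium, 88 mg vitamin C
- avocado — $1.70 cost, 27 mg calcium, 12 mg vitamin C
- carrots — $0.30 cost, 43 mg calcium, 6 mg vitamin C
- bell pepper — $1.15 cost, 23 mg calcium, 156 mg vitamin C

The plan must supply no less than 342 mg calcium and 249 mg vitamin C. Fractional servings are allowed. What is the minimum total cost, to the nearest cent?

$3.40

The cheapest plan sits at a corner of the feasible region — with two constraints it uses at most two foods.
kale only: max(342/150, 249/88) = 2.83 servings → $3.82.
avocado only: max(342/27, 249/12) = 20.75 servings → $35.27.
carrots only: max(342/43, 249/6) = 41.5 servings → $12.45.
bell pepper only: max(342/23, 249/156) = 14.87 servings → $17.10.
kale + avocado with both targets exact would need a negative amount; discard.
kale + carrots with both targets exact would need a negative amount; discard.
kale + bell pepper with both tight: 2.228 servings and 0.3394 servings → $3.40.
avocado + carrots with both targets exact would need a negative amount; discard.
avocado + bell pepper with both tight: 12.1 servings and 0.6654 servings → $21.33.
carrots + bell pepper with both tight: 7.249 servings and 1.317 servings → $3.69.
The minimum over all feasible corners is $3.40.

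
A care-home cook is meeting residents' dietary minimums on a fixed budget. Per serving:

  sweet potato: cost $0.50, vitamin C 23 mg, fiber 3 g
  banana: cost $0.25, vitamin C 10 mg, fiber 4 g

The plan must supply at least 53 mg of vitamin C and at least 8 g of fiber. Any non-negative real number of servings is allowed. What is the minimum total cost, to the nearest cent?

At the optimum either one food covers both requirements or two foods hit both targets exactly; no other combination can be cheaper.
sweet potato only: max(53/23, 8/3) = 2.667 servings → $1.33.
banana only: max(53/10, 8/4) = 5.3 servings → $1.32.
sweet potato + banana with both tight: 2.129 servings and 0.4032 servings → $1.17.
The minimum over all feasible corners is $1.17.

$1.17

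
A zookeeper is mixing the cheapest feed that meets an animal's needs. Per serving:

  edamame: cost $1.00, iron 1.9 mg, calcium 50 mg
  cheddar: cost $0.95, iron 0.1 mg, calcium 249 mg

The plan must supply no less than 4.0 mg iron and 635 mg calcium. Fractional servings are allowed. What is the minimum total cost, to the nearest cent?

Check every corner: each single food scaled to meet both minima, and each pair solved so both constraints bind.
edamame only: max(4.0/1.9, 635/50) = 12.7 servings → $12.70.
cheddar only: max(4.0/0.1, 635/249) = 40 servings → $38.00.
edamame + cheddar with both tight: 1.992 servings and 2.15 servings → $4.03.
The minimum over all feasible corners is $4.03.

$4.03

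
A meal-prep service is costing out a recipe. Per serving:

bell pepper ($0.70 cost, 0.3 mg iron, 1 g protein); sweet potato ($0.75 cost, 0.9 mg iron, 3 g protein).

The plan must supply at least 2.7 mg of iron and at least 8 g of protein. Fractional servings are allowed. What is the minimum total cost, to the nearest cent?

bell pepper only: max(2.7/0.3, 8/1) = 9 servings → $6.30.
sweet potato only: max(2.7/0.9, 8/3) = 3 servings → $2.25.
bell pepper + sweet potato (both tight): parallel constraints — no distinct corner.
Cheapest feasible corner: $2.25.

$2.25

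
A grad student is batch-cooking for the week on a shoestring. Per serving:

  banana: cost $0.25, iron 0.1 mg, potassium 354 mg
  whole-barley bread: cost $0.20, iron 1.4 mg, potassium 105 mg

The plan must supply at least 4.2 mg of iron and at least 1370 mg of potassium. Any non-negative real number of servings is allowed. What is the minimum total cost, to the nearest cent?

$1.32

With two linear requirements the optimum uses one or two foods; enumerate the corners.
banana only: max(4.2/0.1, 1370/354) = 42 servings → $10.50.
whole-barley bread only: max(4.2/1.4, 1370/105) = 13.05 servings → $2.61.
banana + whole-barley bread with both tight: 3.045 servings and 2.783 servings → $1.32.
So the least-cost plan costs $1.32.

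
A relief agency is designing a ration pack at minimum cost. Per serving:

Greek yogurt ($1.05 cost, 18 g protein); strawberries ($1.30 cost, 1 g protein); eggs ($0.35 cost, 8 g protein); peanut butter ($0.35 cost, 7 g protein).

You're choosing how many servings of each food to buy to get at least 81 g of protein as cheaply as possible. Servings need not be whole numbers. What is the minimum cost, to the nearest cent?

Cost per g of protein: eggs $0.0437, peanut butter $0.0500, Greek yogurt $0.0583, strawberries $1.3000.
With no serving limits, use only eggs: 81 g / 8 g = 10.12 servings × $0.35 = $3.54.

$3.54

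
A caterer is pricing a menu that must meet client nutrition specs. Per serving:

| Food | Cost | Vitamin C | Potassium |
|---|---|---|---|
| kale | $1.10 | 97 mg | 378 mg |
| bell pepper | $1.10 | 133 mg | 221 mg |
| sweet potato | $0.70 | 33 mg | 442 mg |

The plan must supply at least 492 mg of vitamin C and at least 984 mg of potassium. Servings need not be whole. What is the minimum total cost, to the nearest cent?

With two linear requirements the optimum uses one or two foods; enumerate the corners.
kale only: max(492/97, 984/378) = 5.072 servings → $5.58.
bell pepper only: max(492/133, 984/221) = 4.452 servings → $4.90.
sweet potato only: max(492/33, 984/442) = 14.91 servings → $10.44.
kale + bell pepper with both tight: 0.7678 servings and 3.139 servings → $4.30.
kale + sweet potato: the both-tight solution has a negative serving — not a feasible corner.
bell pepper + sweet potato with both tight: 3.593 servings and 0.43 servings → $4.25.
The minimum over all feasible corners is $4.25.

$4.25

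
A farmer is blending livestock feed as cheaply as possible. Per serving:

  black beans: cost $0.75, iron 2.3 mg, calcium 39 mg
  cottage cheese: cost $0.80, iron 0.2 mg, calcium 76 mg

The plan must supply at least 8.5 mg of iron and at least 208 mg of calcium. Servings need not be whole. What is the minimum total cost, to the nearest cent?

black beans only: max(8.5/2.3, 208/39) = 5.333 servings → $4.00.
cottage cheese only: max(8.5/0.2, 208/76) = 42.5 servings → $34.00.
black beans + cottage cheese with both tight: 3.619 servings and 0.8796 servings → $3.42.
So the least-cost plan costs $3.42.

$3.42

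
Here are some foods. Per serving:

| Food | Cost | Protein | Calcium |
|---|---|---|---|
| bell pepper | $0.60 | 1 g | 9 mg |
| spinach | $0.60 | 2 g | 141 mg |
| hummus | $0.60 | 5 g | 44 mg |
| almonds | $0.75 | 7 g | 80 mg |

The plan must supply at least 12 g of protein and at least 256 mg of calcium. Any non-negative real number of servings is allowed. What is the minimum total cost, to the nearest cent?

Check every corner: each single food scaled to meet both minima, and each pair solved so both constraints bind.
bell pepper only: max(12/1, 256/9) = 28.44 servings → $17.07.
spinach only: max(12/2, 256/141) = 6 servings → $3.60.
hummus only: max(12/5, 256/44) = 5.818 servings → $3.49.
almonds only: max(12/7, 256/80) = 3.2 servings → $2.40.
bell pepper + spinach with both tight: 9.593 servings and 1.203 servings → $6.48.
bell pepper + hummus: intersection lies outside the first quadrant.
bell pepper + almonds: the both-tight solution has a negative serving — not a feasible corner.
spinach + hummus with both tight: 1.219 servings and 1.912 servings → $1.88.
spinach + almonds with both tight: 1.006 servings and 1.427 servings → $1.67.
hummus + almonds with both targets exact would need a negative amount; discard.
So the least-cost plan costs $1.67.

$1.67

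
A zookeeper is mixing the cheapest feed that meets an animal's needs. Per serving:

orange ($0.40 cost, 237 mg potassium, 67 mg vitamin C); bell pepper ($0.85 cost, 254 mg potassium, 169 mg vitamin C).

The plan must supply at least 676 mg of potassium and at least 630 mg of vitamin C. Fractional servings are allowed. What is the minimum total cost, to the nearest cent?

$3.17

orange only: max(676/237, 630/67) = 9.403 servings → $3.76.
bell pepper only: max(676/254, 630/169) = 3.728 servings → $3.17.
orange + bell pepper with both targets exact would need a negative amount; discard.
Cheapest feasible corner: $3.17.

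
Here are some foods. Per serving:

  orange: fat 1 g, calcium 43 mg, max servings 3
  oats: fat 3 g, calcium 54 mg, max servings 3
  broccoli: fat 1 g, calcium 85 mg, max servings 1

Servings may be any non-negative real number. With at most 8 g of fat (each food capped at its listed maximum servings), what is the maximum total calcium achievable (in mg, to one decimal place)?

286.0 mg

Calcium per g fat: broccoli 85, orange 43, oats 18.
Take 1 serving of broccoli: uses 1 g fat, +85.0 mg calcium (running total 85.0 mg).
Take 3 servings of orange: uses 3 g fat, +129.0 mg calcium (running total 214.0 mg).
Take 1.333 servings of oats: uses 4 g fat, +72.0 mg calcium (running total 286.0 mg).
Greedy by best ratio exhausts the fat allowance optimally: 286.0 mg.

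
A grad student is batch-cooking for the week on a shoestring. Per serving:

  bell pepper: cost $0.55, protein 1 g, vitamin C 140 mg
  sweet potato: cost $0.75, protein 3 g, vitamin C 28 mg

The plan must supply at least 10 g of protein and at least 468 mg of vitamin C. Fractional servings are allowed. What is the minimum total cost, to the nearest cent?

bell pepper only: max(10/1, 468/140) = 10 servings → $5.50.
sweet potato only: max(10/3, 468/28) = 16.71 servings → $12.54.
bell pepper + sweet potato with both tight: 2.867 servings and 2.378 servings → $3.36.
So the least-cost plan costs $3.36.

$3.36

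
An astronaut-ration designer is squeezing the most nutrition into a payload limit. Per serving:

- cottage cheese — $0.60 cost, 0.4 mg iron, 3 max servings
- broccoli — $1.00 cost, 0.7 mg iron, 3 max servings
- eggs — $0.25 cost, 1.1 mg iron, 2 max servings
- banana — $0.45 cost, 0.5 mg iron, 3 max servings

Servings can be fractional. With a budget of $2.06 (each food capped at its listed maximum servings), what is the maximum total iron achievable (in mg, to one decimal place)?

Iron per dollar: eggs 4.4, banana 1.111, broccoli 0.7, cottage cheese 0.6667.
Take 2 servings of eggs: spends $0.50, +2.2 mg iron (running total 2.2 mg).
Take 3 servings of banana: spends $1.35, +1.5 mg iron (running total 3.7 mg).
Take 0.21 servings of broccoli: spends $0.21, +0.1 mg iron (running total 3.8 mg).
Filling greedily by iron-per-dollar is optimal for one linear limit, giving 3.8 mg.

3.8 mg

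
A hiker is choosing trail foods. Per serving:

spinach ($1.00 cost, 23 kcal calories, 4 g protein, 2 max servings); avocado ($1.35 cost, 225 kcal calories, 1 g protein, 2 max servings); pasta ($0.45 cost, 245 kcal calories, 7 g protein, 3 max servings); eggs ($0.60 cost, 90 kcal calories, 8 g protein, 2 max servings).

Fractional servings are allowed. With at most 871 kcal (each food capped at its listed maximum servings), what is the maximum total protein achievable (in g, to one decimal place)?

Protein per kcal: spinach 0.1739, eggs 0.08889, pasta 0.02857, avocado 0.004444.
Take 2 servings of spinach: uses 46 kcal, +8.0 g protein (running total 8.0 g).
Take 2 servings of eggs: uses 180 kcal, +16.0 g protein (running total 24.0 g).
Take 2.633 servings of pasta: uses 645 kcal, +18.4 g protein (running total 42.4 g).
Greedy by best ratio exhausts the calories allowance optimally: 42.4 g.

42.4 g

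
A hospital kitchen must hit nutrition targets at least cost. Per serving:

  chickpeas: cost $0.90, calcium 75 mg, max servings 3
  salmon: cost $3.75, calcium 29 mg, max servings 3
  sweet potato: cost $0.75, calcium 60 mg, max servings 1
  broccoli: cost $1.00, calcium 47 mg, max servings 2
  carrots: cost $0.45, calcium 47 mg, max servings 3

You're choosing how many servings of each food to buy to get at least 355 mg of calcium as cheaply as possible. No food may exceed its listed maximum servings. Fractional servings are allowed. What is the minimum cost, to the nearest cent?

Cost per mg of calcium: carrots $0.0096, chickpeas $0.0120, sweet potato $0.0125, broccoli $0.0213, salmon $0.1293.
Take 3 servings of carrots: +141.0 mg calcium for $1.35 (total $1.35, still need 214.0 mg).
Take 2.853 servings of chickpeas: +214.0 mg calcium for $2.57 (total $3.92, still need 0.0 mg).
Filling from the cheapest source first is optimal under one linear minimum: $3.92.

$3.92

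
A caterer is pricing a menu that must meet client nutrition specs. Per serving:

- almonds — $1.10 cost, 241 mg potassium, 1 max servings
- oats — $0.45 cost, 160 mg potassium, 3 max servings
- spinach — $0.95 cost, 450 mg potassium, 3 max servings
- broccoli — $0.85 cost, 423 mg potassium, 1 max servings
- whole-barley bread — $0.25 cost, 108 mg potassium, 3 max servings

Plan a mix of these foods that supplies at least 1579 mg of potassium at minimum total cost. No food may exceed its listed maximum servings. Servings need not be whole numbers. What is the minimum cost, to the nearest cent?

$3.29

Cost per mg of potassium: broccoli $0.0020, spinach $0.0021, whole-barley bread $0.0023, oats $0.0028, almonds $0.0046.
Take 1 serving of broccoli: +423.0 mg potassium for $0.85 (total $0.85, still need 1156.0 mg).
Take 2.569 servings of spinach: +1156.0 mg potassium for $2.44 (total $3.29, still need 0.0 mg).
Filling from the cheapest source first is optimal under one linear minimum: $3.29.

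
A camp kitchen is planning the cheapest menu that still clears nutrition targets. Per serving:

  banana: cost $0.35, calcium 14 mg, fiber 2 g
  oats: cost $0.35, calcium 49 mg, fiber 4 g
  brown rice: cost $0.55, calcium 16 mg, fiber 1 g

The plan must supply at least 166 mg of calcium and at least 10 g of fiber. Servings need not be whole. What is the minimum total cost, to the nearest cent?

$1.19

For a min-cost LP with two ≥-constraints, a basic feasible solution has at most two positive variables.
banana only: max(166/14, 10/2) = 11.86 servings → $4.15.
oats only: max(166/49, 10/4) = 3.388 servings → $1.19.
brown rice only: max(166/16, 10/1) = 10.38 servings → $5.71.
banana + oats: intersection lies outside the first quadrant.
banana + brown rice: intersection lies outside the first quadrant.
oats + brown rice: intersection lies outside the first quadrant.
So the least-cost plan costs $1.19.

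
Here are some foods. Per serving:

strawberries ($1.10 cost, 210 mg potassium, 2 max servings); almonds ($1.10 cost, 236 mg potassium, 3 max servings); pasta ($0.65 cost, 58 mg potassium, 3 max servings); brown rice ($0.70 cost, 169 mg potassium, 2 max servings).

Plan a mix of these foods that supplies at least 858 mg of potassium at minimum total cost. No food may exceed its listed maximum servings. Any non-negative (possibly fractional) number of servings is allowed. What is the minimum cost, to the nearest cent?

$3.82

Cost per mg of potassium: brown rice $0.0041, almonds $0.0047, strawberries $0.0052, pasta $0.0112.
Take 2 servings of brown rice: +338.0 mg potassium for $1.40 (total $1.40, still need 520.0 mg).
Take 2.203 servings of almonds: +520.0 mg potassium for $2.42 (total $3.82, still need 0.0 mg).
Greedy by cheapest-per-mg is optimal for a single linear constraint, so the minimum cost is $3.82.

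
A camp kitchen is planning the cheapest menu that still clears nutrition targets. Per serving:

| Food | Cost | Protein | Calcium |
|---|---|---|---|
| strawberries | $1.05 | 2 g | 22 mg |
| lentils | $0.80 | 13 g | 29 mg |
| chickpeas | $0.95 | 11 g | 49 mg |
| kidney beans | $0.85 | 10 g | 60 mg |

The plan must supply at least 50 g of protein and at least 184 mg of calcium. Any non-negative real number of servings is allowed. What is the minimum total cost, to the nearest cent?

A basic optimal solution has at most two foods positive. Try each food alone and each pair with both targets met exactly.
strawberries only: max(50/2, 184/22) = 25 servings → $26.25.
lentils only: max(50/13, 184/29) = 6.345 servings → $5.08.
chickpeas only: max(50/11, 184/49) = 4.545 servings → $4.32.
kidney beans only: max(50/10, 184/60) = 5 servings → $4.25.
strawberries + lentils with both tight: 4.132 servings and 3.211 servings → $6.91.
strawberries + chickpeas: intersection lies outside the first quadrant.
strawberries + kidney beans: the both-tight solution has a negative serving — not a feasible corner.
lentils + chickpeas with both tight: 1.34 servings and 2.962 servings → $3.89.
lentils + kidney beans with both tight: 2.367 servings and 1.922 servings → $3.53.
chickpeas + kidney beans with both targets exact would need a negative amount; discard.
So the least-cost plan costs $3.53.

$3.53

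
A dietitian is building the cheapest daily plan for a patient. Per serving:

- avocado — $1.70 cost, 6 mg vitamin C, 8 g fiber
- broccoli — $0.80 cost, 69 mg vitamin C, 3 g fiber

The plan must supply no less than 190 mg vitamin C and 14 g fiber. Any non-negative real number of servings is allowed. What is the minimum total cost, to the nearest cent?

$3.41

For a min-cost LP with two ≥-constraints, a basic feasible solution has at most two positive variables.
avocado only: max(190/6, 14/8) = 31.67 servings → $53.83.
broccoli only: max(190/69, 14/3) = 4.667 servings → $3.73.
avocado + broccoli with both tight: 0.7416 servings and 2.689 servings → $3.41.
So the least-cost plan costs $3.41.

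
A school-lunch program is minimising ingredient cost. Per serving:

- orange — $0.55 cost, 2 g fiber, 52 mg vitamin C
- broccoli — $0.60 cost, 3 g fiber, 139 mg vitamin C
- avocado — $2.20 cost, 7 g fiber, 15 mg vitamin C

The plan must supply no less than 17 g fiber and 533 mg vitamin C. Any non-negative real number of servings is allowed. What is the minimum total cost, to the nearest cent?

$3.40

An LP optimum is at a vertex; with two nutrient constraints at most two foods are used. Check each candidate.
orange only: max(17/2, 533/52) = 10.25 servings → $5.64.
broccoli only: max(17/3, 533/139) = 5.667 servings → $3.40.
avocado only: max(17/7, 533/15) = 35.53 servings → $78.17.
orange + broccoli with both tight: 6.262 servings and 1.492 servings → $4.34.
orange + avocado with both targets exact would need a negative amount; discard.
broccoli + avocado with both tight: 3.746 servings and 0.8233 servings → $4.06.
So the least-cost plan costs $3.40.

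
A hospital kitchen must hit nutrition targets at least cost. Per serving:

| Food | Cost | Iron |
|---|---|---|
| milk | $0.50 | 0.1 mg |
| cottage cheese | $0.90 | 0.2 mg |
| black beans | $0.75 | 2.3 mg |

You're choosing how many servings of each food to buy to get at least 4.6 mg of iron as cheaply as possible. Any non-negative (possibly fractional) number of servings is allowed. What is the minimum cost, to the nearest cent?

Cost per mg of iron: black beans $0.3261, cottage cheese $4.5000, milk $5.0000.
With no serving limits, use only black beans: 4.6 mg / 2.3 mg = 2 servings × $0.75 = $1.50.

$1.50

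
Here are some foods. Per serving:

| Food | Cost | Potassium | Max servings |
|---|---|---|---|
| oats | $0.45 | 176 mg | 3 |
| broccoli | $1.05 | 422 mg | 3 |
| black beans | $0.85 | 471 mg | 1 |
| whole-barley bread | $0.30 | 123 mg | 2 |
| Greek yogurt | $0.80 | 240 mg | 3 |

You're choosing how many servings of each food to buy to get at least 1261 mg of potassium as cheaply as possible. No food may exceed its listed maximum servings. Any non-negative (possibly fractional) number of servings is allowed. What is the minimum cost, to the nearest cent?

$2.80

Cost per mg of potassium: black beans $0.0018, whole-barley bread $0.0024, broccoli $0.0025, oats $0.0026, Greek yogurt $0.0033.
Take 1 serving of black beans: +471.0 mg potassium for $0.85 (total $0.85, still need 790.0 mg).
Take 2 servings of whole-barley bread: +246.0 mg potassium for $0.60 (total $1.45, still need 544.0 mg).
Take 1.289 servings of broccoli: +544.0 mg potassium for $1.35 (total $2.80, still need 0.0 mg).
Filling from the cheapest source first is optimal under one linear minimum: $2.80.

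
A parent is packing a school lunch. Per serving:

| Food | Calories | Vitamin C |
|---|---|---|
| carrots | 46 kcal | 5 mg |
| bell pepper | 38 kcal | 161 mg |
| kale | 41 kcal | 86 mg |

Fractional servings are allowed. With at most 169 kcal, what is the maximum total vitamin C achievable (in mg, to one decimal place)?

716.0 mg

Vitamin C per kcal: bell pepper 4.237, kale 2.098, carrots 0.1087.
With no serving limits, spend the whole calories allowance on bell pepper: 169 kcal / 38 kcal × 161 mg = 716.0 mg.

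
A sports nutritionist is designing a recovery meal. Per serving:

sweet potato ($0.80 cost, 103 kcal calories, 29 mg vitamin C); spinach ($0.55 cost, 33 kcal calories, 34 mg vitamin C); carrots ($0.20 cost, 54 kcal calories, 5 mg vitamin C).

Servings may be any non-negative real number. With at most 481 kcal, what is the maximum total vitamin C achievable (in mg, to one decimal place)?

495.6 mg

Vitamin C per kcal: spinach 1.03, sweet potato 0.2816, carrots 0.09259.
With no serving limits, spend the whole calories allowance on spinach: 481 kcal / 33 kcal × 34 mg = 495.6 mg.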